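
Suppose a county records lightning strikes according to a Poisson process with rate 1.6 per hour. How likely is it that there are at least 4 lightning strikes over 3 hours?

Over the interval, μ = 1.6 × 3 = 4.8 (3 hours).
P(N ≥ 4) = 1 − P(N ≤ 3) = 1 − Σ_{j=0}^{3} e^(−μ) μ^j/j! ≈ 0.7058.

0.7058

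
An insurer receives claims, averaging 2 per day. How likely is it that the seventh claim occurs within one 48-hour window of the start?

0.1107

Over the interval, μ = 2 × 2 = 4 (a 48-hour window = 2 days).
The seventh arrival falls in the interval iff at least 7 events occur there: P(S_7 ≤ t) = P(N ≥ 7) = 1 − P(N ≤ 6) ≈ 0.1107.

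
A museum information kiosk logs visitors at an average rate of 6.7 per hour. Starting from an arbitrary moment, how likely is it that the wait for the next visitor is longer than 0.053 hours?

The wait for the next event is exponential with rate λ = 6.7 per hour.
P(T > 0.053) = e^(−λt) = e^(−6.7 × 0.053) = e^(−0.3551) ≈ 0.7011.

0.7011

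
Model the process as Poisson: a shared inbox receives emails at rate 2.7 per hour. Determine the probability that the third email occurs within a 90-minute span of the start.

Over the interval, μ = 2.7 × 1.5 = 4.05 (a 90-minute span = 1.5 hours).
The third arrival falls in the interval iff at least 3 events occur there: P(S_3 ≤ t) = P(N ≥ 3) = 1 − P(N ≤ 2) ≈ 0.7691.

0.7691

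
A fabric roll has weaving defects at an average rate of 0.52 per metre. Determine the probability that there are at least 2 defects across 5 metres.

0.7326

Over the interval, μ = 0.52 × 5 = 2.6 (5 metres).
P(N ≥ 2) = 1 − P(N ≤ 1) = 1 − Σ_{j=0}^{1} e^(−μ) μ^j/j! ≈ 0.7326.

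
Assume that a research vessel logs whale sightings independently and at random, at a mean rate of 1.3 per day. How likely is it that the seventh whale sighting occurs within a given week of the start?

Over the interval, μ = 1.3 × 7 = 9.1 (a week = 7 days).
The seventh arrival falls in the interval iff at least 7 events occur there: P(S_7 ≤ t) = P(N ≥ 7) = 1 − P(N ≤ 6) ≈ 0.8022.

0.8022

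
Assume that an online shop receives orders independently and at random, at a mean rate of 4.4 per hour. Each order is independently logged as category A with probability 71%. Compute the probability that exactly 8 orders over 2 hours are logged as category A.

0.1114

Thinning: the orders that are logged as category A themselves form a Poisson process with rate 0.71 × 4.4 = 3.124 per hour.
Over the interval, μ = 3.124 × 2 = 6.248 (2 hours).
P(N = 8) = e^(−6.248) · 6.248^8/8! ≈ 0.1114.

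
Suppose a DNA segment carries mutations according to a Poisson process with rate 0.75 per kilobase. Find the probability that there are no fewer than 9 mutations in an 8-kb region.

Over the interval, μ = 0.75 × 8 = 6 (an 8-kb region = 8 kilobases).
P(N ≥ 9) = 1 − P(N ≤ 8) = 1 − Σ_{j=0}^{8} e^(−μ) μ^j/j! ≈ 0.1528.

0.1528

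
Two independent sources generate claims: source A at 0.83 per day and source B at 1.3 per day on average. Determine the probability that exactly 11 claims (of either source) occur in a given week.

0.0679

Independent Poisson processes superpose: combined rate λ = 0.83 + 1.3 = 2.13 per day.
Over the interval, μ = 2.13 × 7 = 14.91 (a week = 7 days).
P(N = 11) = e^(−14.91) · 14.91^11/11! ≈ 0.0679.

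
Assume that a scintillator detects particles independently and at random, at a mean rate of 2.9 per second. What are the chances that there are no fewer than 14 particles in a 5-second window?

Over the interval, μ = 2.9 × 5 = 14.5 (a 5-second window = 5 seconds).
P(N ≥ 14) = 1 − P(N ≤ 13) = 1 − Σ_{j=0}^{13} e^(−μ) μ^j/j! ≈ 0.5875.

0.5875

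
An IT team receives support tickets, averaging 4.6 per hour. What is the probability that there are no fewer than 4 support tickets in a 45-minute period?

Over the interval, μ = 4.6 × 0.75 = 3.45 (a 45-minute period = 0.75 hours).
P(N ≥ 4) = 1 − P(N ≤ 3) = 1 − Σ_{j=0}^{3} e^(−μ) μ^j/j! ≈ 0.4525.

0.4525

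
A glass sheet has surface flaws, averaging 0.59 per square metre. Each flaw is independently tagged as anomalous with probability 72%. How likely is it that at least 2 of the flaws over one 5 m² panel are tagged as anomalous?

Thinning: the flaws that are tagged as anomalous themselves form a Poisson process with rate 0.72 × 0.59 = 0.4248 per square metre.
Over the interval, μ = 0.4248 × 5 = 2.124 (a 5 m² panel = 5 square metres).
P(N ≥ 2) = 1 − P(N ≤ 1) ≈ 0.6265.

0.6265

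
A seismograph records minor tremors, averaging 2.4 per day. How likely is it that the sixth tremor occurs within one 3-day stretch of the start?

0.7241

Over the interval, μ = 2.4 × 3 = 7.2 (a 3-day stretch = 3 days).
The sixth arrival falls in the interval iff at least 6 events occur there: P(S_6 ≤ t) = P(N ≥ 6) = 1 − P(N ≤ 5) ≈ 0.7241.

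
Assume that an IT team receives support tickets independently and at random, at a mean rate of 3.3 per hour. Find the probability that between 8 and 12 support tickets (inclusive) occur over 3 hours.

Over the interval, μ = 3.3 × 3 = 9.9 (3 hours).
P(8 ≤ N ≤ 12) = Σ_{j=8}^{12} e^(−9.9) · 9.9^j/j! ≈ 0.5716.

0.5716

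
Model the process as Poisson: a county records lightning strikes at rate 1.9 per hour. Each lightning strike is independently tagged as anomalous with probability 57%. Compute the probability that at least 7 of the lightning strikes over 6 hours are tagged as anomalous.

0.4732

Thinning: the lightning strikes that are tagged as anomalous themselves form a Poisson process with rate 0.57 × 1.9 = 1.083 per hour.
Over the interval, μ = 1.083 × 6 = 6.498 (6 hours).
P(N ≥ 7) = 1 − P(N ≤ 6) ≈ 0.4732.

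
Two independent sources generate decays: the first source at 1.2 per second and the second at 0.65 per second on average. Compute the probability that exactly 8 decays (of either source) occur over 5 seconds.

Independent Poisson processes superpose: combined rate λ = 1.2 + 0.65 = 1.85 per second.
Over the interval, μ = 1.85 × 5 = 9.25 (5 seconds).
P(N = 8) = e^(−9.25) · 9.25^8/8! ≈ 0.1278.

0.1278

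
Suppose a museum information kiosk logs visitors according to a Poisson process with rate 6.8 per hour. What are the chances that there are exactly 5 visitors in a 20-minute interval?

0.0517

Over the interval, μ = 6.8 × 1/3 ≈ 2.26667 (a 20-minute interval = 1/3 hours).
P(N = 5) = e^(−μ) μ^5/5! = e^(−2.26667) · 2.26667^5/120 ≈ 0.0517.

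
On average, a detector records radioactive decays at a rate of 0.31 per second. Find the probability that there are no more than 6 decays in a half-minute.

0.1808

Over the interval, μ = 0.31 × 30 = 9.3 (a half-minute = 30 seconds).
P(N ≤ 6) = Σ_{j=0}^{6} e^(−μ) μ^j/j! ≈ 0.1808.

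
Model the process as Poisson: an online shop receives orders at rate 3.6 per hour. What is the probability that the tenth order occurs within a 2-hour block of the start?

0.1904

Over the interval, μ = 3.6 × 2 = 7.2 (a 2-hour block = 2 hours).
The tenth arrival falls in the interval iff at least 10 events occur there: P(S_10 ≤ t) = P(N ≥ 10) = 1 − P(N ≤ 9) ≈ 0.1904.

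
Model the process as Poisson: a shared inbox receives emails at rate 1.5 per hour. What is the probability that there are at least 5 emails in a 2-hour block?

Over the interval, μ = 1.5 × 2 = 3 (a 2-hour block = 2 hours).
P(N ≥ 5) = 1 − P(N ≤ 4) = 1 − Σ_{j=0}^{4} e^(−μ) μ^j/j! ≈ 0.1847.

0.1847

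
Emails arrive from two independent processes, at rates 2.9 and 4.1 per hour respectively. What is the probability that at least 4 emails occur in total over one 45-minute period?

Independent Poisson processes superpose: combined rate λ = 2.9 + 4.1 = 7 per hour.
Over the interval, μ = 7 × 0.75 = 5.25 (a 45-minute period = 0.75 hours).
P(N ≥ 4) = 1 − P(N ≤ 3) ≈ 0.7683.

0.7683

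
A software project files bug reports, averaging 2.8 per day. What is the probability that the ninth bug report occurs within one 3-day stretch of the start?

Over the interval, μ = 2.8 × 3 = 8.4 (a 3-day stretch = 3 days).
The ninth arrival falls in the interval iff at least 9 events occur there: P(S_9 ≤ t) = P(N ≥ 9) = 1 − P(N ≤ 8) ≈ 0.4631.

0.4631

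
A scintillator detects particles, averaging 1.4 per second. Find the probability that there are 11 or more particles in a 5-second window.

Over the interval, μ = 1.4 × 5 = 7 (a 5-second window = 5 seconds).
P(N ≥ 11) = 1 − P(N ≤ 10) = 1 − Σ_{j=0}^{10} e^(−μ) μ^j/j! ≈ 0.0985.

0.0985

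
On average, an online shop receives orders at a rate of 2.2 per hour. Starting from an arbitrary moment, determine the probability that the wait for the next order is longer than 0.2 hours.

The wait for the next event is exponential with rate λ = 2.2 per hour.
P(T > 0.2) = e^(−λt) = e^(−2.2 × 0.2) = e^(−0.44) ≈ 0.6440.

0.6440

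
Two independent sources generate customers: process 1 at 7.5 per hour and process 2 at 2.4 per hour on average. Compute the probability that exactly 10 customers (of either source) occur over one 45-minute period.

0.0837

Independent Poisson processes superpose: combined rate λ = 7.5 + 2.4 = 9.9 per hour.
Over the interval, μ = 9.9 × 0.75 = 7.425 (a 45-minute period = 0.75 hours).
P(N = 10) = e^(−7.425) · 7.425^10/10! ≈ 0.0837.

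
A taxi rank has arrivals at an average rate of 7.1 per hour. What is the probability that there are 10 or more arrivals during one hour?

With mean μ = 7.1 per hour,
P(N ≥ 10) = 1 − P(N ≤ 9) = 1 − Σ_{j=0}^{9} e^(−μ) μ^j/j! ≈ 0.1798.

0.1798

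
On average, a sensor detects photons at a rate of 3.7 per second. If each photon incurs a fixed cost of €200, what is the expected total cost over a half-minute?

E[N] = 3.7 × 30 = 111 (a half-minute = 30 seconds); E[cost] = 111 × €200 = €22200.

€22200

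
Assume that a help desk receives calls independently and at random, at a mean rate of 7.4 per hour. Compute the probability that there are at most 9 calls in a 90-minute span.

Over the interval, μ = 7.4 × 1.5 = 11.1 (a 90-minute span = 1.5 hours).
P(N ≤ 9) = Σ_{j=0}^{9} e^(−μ) μ^j/j! ≈ 0.3298.

0.3298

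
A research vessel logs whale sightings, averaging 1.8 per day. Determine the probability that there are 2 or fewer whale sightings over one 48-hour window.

Over the interval, μ = 1.8 × 2 = 3.6 (a 48-hour window = 2 days).
P(N ≤ 2) = Σ_{j=0}^{2} e^(−μ) μ^j/j! ≈ 0.3027.

0.3027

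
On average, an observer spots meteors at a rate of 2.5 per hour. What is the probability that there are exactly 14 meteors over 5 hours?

Over the interval, μ = 2.5 × 5 = 12.5 (5 hours).
P(N = 14) = e^(−μ) μ^14/14! = e^(−12.5) · 12.5^14/87178291200 ≈ 0.0972.

0.0972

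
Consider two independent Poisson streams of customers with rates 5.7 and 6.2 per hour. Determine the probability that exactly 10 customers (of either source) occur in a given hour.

0.1066

Independent Poisson processes superpose: combined rate λ = 5.7 + 6.2 = 11.9 per hour.
So μ = 11.9.
P(N = 10) = e^(−11.9) · 11.9^10/10! ≈ 0.1066.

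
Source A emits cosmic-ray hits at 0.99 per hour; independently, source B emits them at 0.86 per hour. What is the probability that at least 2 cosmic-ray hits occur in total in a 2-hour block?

Independent Poisson processes superpose: combined rate λ = 0.99 + 0.86 = 1.85 per hour.
Over the interval, μ = 1.85 × 2 = 3.7 (a 2-hour block = 2 hours).
P(N ≥ 2) = 1 − P(N ≤ 1) ≈ 0.8838.

0.8838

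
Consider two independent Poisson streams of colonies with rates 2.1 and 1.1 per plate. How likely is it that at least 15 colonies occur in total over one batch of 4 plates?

0.3046

Independent Poisson processes superpose: combined rate λ = 2.1 + 1.1 = 3.2 per plate.
Over the interval, μ = 3.2 × 4 = 12.8 (a batch of 4 plates = 4 plates).
P(N ≥ 15) = 1 − P(N ≤ 14) ≈ 0.3046.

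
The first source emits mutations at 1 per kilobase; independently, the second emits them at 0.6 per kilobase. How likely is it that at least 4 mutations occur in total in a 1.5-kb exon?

Independent Poisson processes superpose: combined rate λ = 1 + 0.6 = 1.6 per kilobase.
Over the interval, μ = 1.6 × 1.5 = 2.4 (a 1.5-kb exon = 1.5 kilobases).
P(N ≥ 4) = 1 − P(N ≤ 3) ≈ 0.2213.

0.2213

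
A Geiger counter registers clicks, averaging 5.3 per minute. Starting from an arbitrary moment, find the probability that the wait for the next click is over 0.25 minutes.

The wait for the next event is exponential with rate λ = 5.3 per minute.
P(T > 0.25) = e^(−λt) = e^(−5.3 × 0.25) = e^(−1.325) ≈ 0.2658.

0.2658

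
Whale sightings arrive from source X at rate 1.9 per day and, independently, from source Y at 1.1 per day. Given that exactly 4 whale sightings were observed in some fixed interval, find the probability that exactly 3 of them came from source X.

Given the total, each event is independently from source X with probability p = λ_X/(λ_X+λ_Y) = 1.9/3 ≈ 0.6333.
So K ~ Binomial(4, 1.9/3): P(K = 3) = C(4,3) · (1.9/3)^3 · (1.1/3)^1 ≈ 0.3726.

0.3726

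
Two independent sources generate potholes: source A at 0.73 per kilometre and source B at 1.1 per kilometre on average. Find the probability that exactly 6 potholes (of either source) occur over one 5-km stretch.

0.0866

Independent Poisson processes superpose: combined rate λ = 0.73 + 1.1 = 1.83 per kilometre.
Over the interval, μ = 1.83 × 5 = 9.15 (a 5-km stretch = 5 kilometres).
P(N = 6) = e^(−9.15) · 9.15^6/6! ≈ 0.0866.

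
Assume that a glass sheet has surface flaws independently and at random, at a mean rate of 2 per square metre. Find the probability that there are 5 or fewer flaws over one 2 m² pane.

0.7851

Over the interval, μ = 2 × 2 = 4 (a 2 m² pane = 2 square metres).
P(N ≤ 5) = Σ_{j=0}^{5} e^(−μ) μ^j/j! ≈ 0.7851.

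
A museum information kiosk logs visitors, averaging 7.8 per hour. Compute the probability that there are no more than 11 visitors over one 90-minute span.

Over the interval, μ = 7.8 × 1.5 = 11.7 (a 90-minute span = 1.5 hours).
P(N ≤ 11) = Σ_{j=0}^{11} e^(−μ) μ^j/j! ≈ 0.4963.

0.4963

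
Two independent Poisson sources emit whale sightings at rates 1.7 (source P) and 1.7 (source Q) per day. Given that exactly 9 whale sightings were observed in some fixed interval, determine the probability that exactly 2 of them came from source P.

Given the total, each event is independently from source P with probability p = λ_P/(λ_P+λ_Q) = 1.7/3.4 = 0.5000.
So K ~ Binomial(9, 1.7/3.4): P(K = 2) = C(9,2) · (1.7/3.4)^2 · (1.7/3.4)^7 ≈ 0.0703.

0.0703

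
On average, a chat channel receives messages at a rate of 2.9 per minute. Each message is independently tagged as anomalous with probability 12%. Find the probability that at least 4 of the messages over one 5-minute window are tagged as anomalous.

Thinning: the messages that are tagged as anomalous themselves form a Poisson process with rate 0.12 × 2.9 = 0.348 per minute.
Over the interval, μ = 0.348 × 5 = 1.74 (a 5-minute window = 5 minutes).
P(N ≥ 4) = 1 − P(N ≤ 3) ≈ 0.0993.

0.0993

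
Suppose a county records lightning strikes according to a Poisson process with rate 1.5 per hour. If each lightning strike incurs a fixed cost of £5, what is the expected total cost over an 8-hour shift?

E[N] = 1.5 × 8 = 12 (an 8-hour shift = 8 hours); E[cost] = 12 × £5 = £60.

£60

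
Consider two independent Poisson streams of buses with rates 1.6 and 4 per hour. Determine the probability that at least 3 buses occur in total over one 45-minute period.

0.7898

Independent Poisson processes superpose: combined rate λ = 1.6 + 4 = 5.6 per hour.
Over the interval, μ = 5.6 × 0.75 = 4.2 (a 45-minute period = 0.75 hours).
P(N ≥ 3) = 1 − P(N ≤ 2) ≈ 0.7898.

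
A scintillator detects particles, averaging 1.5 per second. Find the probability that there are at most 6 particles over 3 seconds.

0.8311

Over the interval, μ = 1.5 × 3 = 4.5 (3 seconds).
P(N ≤ 6) = Σ_{j=0}^{6} e^(−μ) μ^j/j! ≈ 0.8311.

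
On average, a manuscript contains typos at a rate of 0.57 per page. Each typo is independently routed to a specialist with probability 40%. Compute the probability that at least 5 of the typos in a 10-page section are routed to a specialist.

Thinning: the typos that are routed to a specialist themselves form a Poisson process with rate 0.4 × 0.57 = 0.228 per page.
Over the interval, μ = 0.228 × 10 = 2.28 (a 10-page section = 10 pages).
P(N ≥ 5) = 1 − P(N ≤ 4) ≈ 0.0814.

0.0814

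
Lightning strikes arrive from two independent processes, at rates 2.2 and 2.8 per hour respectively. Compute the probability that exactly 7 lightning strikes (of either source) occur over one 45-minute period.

Independent Poisson processes superpose: combined rate λ = 2.2 + 2.8 = 5 per hour.
Over the interval, μ = 5 × 0.75 = 3.75 (a 45-minute period = 0.75 hours).
P(N = 7) = e^(−3.75) · 3.75^7/7! ≈ 0.0487.

0.0487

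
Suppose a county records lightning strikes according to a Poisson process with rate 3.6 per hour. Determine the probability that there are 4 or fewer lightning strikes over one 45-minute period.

Over the interval, μ = 3.6 × 0.75 = 2.7 (a 45-minute period = 0.75 hours).
P(N ≤ 4) = Σ_{j=0}^{4} e^(−μ) μ^j/j! ≈ 0.8629.

0.8629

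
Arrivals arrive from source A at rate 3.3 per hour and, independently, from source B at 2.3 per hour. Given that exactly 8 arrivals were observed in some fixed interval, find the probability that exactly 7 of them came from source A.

Given the total, each event is independently from source A with probability p = λ_A/(λ_A+λ_B) = 3.3/5.6 ≈ 0.5893.
So K ~ Binomial(8, 3.3/5.6): P(K = 7) = C(8,7) · (3.3/5.6)^7 · (2.3/5.6)^1 ≈ 0.0811.

0.0811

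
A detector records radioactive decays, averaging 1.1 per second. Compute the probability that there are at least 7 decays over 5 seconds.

0.3140

Over the interval, μ = 1.1 × 5 = 5.5 (5 seconds).
P(N ≥ 7) = 1 − P(N ≤ 6) = 1 − Σ_{j=0}^{6} e^(−μ) μ^j/j! ≈ 0.3140.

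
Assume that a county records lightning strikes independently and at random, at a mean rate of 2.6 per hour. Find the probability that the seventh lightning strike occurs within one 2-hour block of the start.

Over the interval, μ = 2.6 × 2 = 5.2 (a 2-hour block = 2 hours).
The seventh arrival falls in the interval iff at least 7 events occur there: P(S_7 ≤ t) = P(N ≥ 7) = 1 − P(N ≤ 6) ≈ 0.2676.

0.2676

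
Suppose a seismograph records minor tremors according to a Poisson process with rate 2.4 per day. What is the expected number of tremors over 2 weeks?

E[N] = λt = 2.4 × 14 = 33.6 (2 weeks = 14 days).

33.6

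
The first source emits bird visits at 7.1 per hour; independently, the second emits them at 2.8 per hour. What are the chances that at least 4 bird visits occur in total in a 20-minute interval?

0.4197

Independent Poisson processes superpose: combined rate λ = 7.1 + 2.8 = 9.9 per hour.
Over the interval, μ = 9.9 × 1/3 = 3.3 (a 20-minute interval = 1/3 hours).
P(N ≥ 4) = 1 − P(N ≤ 3) ≈ 0.4197.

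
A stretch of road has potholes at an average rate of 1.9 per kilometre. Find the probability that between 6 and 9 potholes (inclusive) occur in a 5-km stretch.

Over the interval, μ = 1.9 × 5 = 9.5 (a 5-km stretch = 5 kilometres).
P(6 ≤ N ≤ 9) = Σ_{j=6}^{9} e^(−9.5) · 9.5^j/j! ≈ 0.4333.

0.4333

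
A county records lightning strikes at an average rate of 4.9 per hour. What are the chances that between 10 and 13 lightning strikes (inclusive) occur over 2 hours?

0.3954

Over the interval, μ = 4.9 × 2 = 9.8 (2 hours).
P(10 ≤ N ≤ 13) = Σ_{j=10}^{13} e^(−9.8) · 9.8^j/j! ≈ 0.3954.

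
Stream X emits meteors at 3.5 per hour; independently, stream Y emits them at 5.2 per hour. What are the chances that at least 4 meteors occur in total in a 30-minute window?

0.6318

Independent Poisson processes superpose: combined rate λ = 3.5 + 5.2 = 8.7 per hour.
Over the interval, μ = 8.7 × 0.5 = 4.35 (a 30-minute window = 0.5 hours).
P(N ≥ 4) = 1 − P(N ≤ 3) ≈ 0.6318.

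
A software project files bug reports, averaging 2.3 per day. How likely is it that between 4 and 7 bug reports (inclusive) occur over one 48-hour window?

Over the interval, μ = 2.3 × 2 = 4.6 (a 48-hour window = 2 days).
P(4 ≤ N ≤ 7) = Σ_{j=4}^{7} e^(−4.6) · 4.6^j/j! ≈ 0.5792.

0.5792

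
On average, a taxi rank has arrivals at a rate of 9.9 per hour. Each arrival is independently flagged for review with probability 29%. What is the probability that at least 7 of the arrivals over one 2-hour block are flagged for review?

Thinning: the arrivals that are flagged for review themselves form a Poisson process with rate 0.29 × 9.9 = 2.871 per hour.
Over the interval, μ = 2.871 × 2 = 5.742 (a 2-hour block = 2 hours).
P(N ≥ 7) = 1 − P(N ≤ 6) ≈ 0.3523.

0.3523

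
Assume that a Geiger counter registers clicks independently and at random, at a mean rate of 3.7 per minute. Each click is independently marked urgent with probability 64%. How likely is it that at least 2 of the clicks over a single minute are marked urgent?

Thinning: the clicks that are marked urgent themselves form a Poisson process with rate 0.64 × 3.7 = 2.368 per minute.
So μ = 2.368.
P(N ≥ 2) = 1 − P(N ≤ 1) ≈ 0.6845.

0.6845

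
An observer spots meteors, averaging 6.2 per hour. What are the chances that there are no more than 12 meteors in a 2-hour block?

Over the interval, μ = 6.2 × 2 = 12.4 (a 2-hour block = 2 hours).
P(N ≤ 12) = Σ_{j=0}^{12} e^(−μ) μ^j/j! ≈ 0.5303.

0.5303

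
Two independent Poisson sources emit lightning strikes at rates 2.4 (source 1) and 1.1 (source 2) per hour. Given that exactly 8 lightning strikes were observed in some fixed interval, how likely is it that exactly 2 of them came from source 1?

Given the total, each event is independently from source 1 with probability p = λ_1/(λ_1+λ_2) = 2.4/3.5 ≈ 0.6857.
So K ~ Binomial(8, 2.4/3.5): P(K = 2) = C(8,2) · (2.4/3.5)^2 · (1.1/3.5)^6 ≈ 0.0127.

0.0127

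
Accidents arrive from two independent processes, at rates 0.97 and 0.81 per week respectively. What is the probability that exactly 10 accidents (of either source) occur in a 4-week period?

0.0746

Independent Poisson processes superpose: combined rate λ = 0.97 + 0.81 = 1.78 per week.
Over the interval, μ = 1.78 × 4 = 7.12 (a 4-week period = 4 weeks).
P(N = 10) = e^(−7.12) · 7.12^10/10! ≈ 0.0746.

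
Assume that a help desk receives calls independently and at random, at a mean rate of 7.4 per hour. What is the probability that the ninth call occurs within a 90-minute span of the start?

0.7768

Over the interval, μ = 7.4 × 1.5 = 11.1 (a 90-minute span = 1.5 hours).
The ninth arrival falls in the interval iff at least 9 events occur there: P(S_9 ≤ t) = P(N ≥ 9) = 1 − P(N ≤ 8) ≈ 0.7768.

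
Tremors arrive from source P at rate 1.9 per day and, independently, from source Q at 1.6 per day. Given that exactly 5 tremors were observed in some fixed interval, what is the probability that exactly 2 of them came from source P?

0.2815

Given the total, each event is independently from source P with probability p = λ_P/(λ_P+λ_Q) = 1.9/3.5 ≈ 0.5429.
So K ~ Binomial(5, 1.9/3.5): P(K = 2) = C(5,2) · (1.9/3.5)^2 · (1.6/3.5)^3 ≈ 0.2815.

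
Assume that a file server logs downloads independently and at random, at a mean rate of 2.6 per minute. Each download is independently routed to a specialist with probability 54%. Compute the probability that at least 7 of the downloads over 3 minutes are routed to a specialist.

0.1339

Thinning: the downloads that are routed to a specialist themselves form a Poisson process with rate 0.54 × 2.6 = 1.404 per minute.
Over the interval, μ = 1.404 × 3 = 4.212 (3 minutes).
P(N ≥ 7) = 1 − P(N ≤ 6) ≈ 0.1339.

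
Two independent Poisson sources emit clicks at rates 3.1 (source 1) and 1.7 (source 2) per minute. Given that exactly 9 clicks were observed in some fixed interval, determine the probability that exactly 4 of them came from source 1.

Given the total, each event is independently from source 1 with probability p = λ_1/(λ_1+λ_2) = 3.1/4.8 ≈ 0.6458.
So K ~ Binomial(9, 3.1/4.8): P(K = 4) = C(9,4) · (3.1/4.8)^4 · (1.7/4.8)^5 ≈ 0.1221.

0.1221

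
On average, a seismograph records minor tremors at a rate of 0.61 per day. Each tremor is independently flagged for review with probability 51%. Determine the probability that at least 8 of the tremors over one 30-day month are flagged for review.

0.7136

Thinning: the tremors that are flagged for review themselves form a Poisson process with rate 0.51 × 0.61 = 0.3111 per day.
Over the interval, μ = 0.3111 × 30 = 9.333 (a 30-day month = 30 days).
P(N ≥ 8) = 1 − P(N ≤ 7) ≈ 0.7136.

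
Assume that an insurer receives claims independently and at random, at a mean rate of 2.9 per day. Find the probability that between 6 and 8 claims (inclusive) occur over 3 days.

0.3606

Over the interval, μ = 2.9 × 3 = 8.7 (3 days).
P(6 ≤ N ≤ 8) = Σ_{j=6}^{8} e^(−8.7) · 8.7^j/j! ≈ 0.3606.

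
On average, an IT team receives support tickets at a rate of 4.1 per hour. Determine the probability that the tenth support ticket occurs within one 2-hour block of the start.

Over the interval, μ = 4.1 × 2 = 8.2 (a 2-hour block = 2 hours).
The tenth arrival falls in the interval iff at least 10 events occur there: P(S_10 ≤ t) = P(N ≥ 10) = 1 − P(N ≤ 9) ≈ 0.3085.

0.3085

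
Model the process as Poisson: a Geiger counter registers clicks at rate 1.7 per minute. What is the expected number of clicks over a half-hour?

51

E[N] = λt = 1.7 × 30 = 51 (a half-hour = 30 minutes).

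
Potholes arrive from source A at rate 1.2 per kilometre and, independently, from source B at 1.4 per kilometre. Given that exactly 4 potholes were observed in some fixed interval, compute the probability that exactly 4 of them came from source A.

Given the total, each event is independently from source A with probability p = λ_A/(λ_A+λ_B) = 1.2/2.6 ≈ 0.4615.
So K ~ Binomial(4, 1.2/2.6): P(K = 4) = C(4,4) · (1.2/2.6)^4 · (1.4/2.6)^0 ≈ 0.0454.

0.0454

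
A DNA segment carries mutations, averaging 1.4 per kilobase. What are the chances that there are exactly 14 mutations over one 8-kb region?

0.0767

Over the interval, μ = 1.4 × 8 = 11.2 (an 8-kb region = 8 kilobases).
P(N = 14) = e^(−μ) μ^14/14! = e^(−11.2) · 11.2^14/87178291200 ≈ 0.0767.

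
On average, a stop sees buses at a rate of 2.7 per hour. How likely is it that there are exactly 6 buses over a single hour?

0.0362

With mean μ = 2.7 per hour,
P(N = 6) = e^(−μ) μ^6/6! = e^(−2.7) · 2.7^6/720 ≈ 0.0362.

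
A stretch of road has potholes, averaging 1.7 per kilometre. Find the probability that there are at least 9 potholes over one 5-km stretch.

Over the interval, μ = 1.7 × 5 = 8.5 (a 5-km stretch = 5 kilometres).
P(N ≥ 9) = 1 − P(N ≤ 8) = 1 − Σ_{j=0}^{8} e^(−μ) μ^j/j! ≈ 0.4769.

0.4769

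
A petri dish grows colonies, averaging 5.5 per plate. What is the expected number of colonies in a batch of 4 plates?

E[N] = λt = 5.5 × 4 = 22 (a batch of 4 plates = 4 plates).

22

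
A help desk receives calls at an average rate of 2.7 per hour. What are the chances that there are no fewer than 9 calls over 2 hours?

0.0973

Over the interval, μ = 2.7 × 2 = 5.4 (2 hours).
P(N ≥ 9) = 1 − P(N ≤ 8) = 1 − Σ_{j=0}^{8} e^(−μ) μ^j/j! ≈ 0.0973.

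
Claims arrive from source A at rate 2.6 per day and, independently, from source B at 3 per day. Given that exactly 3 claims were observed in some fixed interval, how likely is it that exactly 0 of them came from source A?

Given the total, each event is independently from source A with probability p = λ_A/(λ_A+λ_B) = 2.6/5.6 ≈ 0.4643.
So K ~ Binomial(3, 2.6/5.6): P(K = 0) = C(3,0) · (2.6/5.6)^0 · (3/5.6)^3 ≈ 0.1537.

0.1537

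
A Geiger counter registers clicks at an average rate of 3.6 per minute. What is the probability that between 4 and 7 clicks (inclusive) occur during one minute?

With mean μ = 3.6 per minute,
P(4 ≤ N ≤ 7) = Σ_{j=4}^{7} e^(−3.6) · 3.6^j/j! ≈ 0.4540.

0.4540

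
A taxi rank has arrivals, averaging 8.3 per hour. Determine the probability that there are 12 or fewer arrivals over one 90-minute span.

0.5246

Over the interval, μ = 8.3 × 1.5 = 12.45 (a 90-minute span = 1.5 hours).
P(N ≤ 12) = Σ_{j=0}^{12} e^(−μ) μ^j/j! ≈ 0.5246.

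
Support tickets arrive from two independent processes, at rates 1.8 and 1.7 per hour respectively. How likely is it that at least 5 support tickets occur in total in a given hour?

0.2746

Independent Poisson processes superpose: combined rate λ = 1.8 + 1.7 = 3.5 per hour.
So μ = 3.5.
P(N ≥ 5) = 1 − P(N ≤ 4) ≈ 0.2746.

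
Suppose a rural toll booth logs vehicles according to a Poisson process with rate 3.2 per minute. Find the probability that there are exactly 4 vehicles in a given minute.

0.1781

With mean μ = 3.2 per minute,
P(N = 4) = e^(−μ) μ^4/4! = e^(−3.2) · 3.2^4/24 ≈ 0.1781.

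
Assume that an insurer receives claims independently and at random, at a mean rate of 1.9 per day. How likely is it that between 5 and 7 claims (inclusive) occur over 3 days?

Over the interval, μ = 1.9 × 3 = 5.7 (3 days).
P(5 ≤ N ≤ 7) = Σ_{j=5}^{7} e^(−5.7) · 5.7^j/j! ≈ 0.4569.

0.4569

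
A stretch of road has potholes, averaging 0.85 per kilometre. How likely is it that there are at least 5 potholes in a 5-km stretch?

0.4199

Over the interval, μ = 0.85 × 5 = 4.25 (a 5-km stretch = 5 kilometres).
P(N ≥ 5) = 1 − P(N ≤ 4) = 1 − Σ_{j=0}^{4} e^(−μ) μ^j/j! ≈ 0.4199.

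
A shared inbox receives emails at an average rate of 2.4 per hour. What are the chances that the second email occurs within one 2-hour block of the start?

Over the interval, μ = 2.4 × 2 = 4.8 (a 2-hour block = 2 hours).
The second arrival falls in the interval iff at least 2 events occur there: P(S_2 ≤ t) = P(N ≥ 2) = 1 − P(N ≤ 1) ≈ 0.9523.

0.9523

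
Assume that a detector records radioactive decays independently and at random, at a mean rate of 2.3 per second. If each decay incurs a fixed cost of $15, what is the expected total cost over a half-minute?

$1035

E[N] = 2.3 × 30 = 69 (a half-minute = 30 seconds); E[cost] = 69 × $15 = $1035.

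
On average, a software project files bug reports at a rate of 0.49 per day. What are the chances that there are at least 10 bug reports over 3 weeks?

0.5778

Over the interval, μ = 0.49 × 21 = 10.29 (3 weeks = 21 days).
P(N ≥ 10) = 1 − P(N ≤ 9) = 1 − Σ_{j=0}^{9} e^(−μ) μ^j/j! ≈ 0.5778.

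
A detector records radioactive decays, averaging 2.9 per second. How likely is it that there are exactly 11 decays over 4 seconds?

Over the interval, μ = 2.9 × 4 = 11.6 (4 seconds).
P(N = 11) = e^(−μ) μ^11/11! = e^(−11.6) · 11.6^11/39916800 ≈ 0.1175.

0.1175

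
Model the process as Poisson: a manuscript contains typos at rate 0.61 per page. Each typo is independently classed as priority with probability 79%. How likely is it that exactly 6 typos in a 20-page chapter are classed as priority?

0.0726

Thinning: the typos that are classed as priority themselves form a Poisson process with rate 0.79 × 0.61 = 0.4819 per page.
Over the interval, μ = 0.4819 × 20 = 9.638 (a 20-page chapter = 20 pages).
P(N = 6) = e^(−9.638) · 9.638^6/6! ≈ 0.0726.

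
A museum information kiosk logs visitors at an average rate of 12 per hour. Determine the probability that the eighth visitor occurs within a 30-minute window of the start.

Over the interval, μ = 12 × 0.5 = 6 (a 30-minute window = 0.5 hours).
The eighth arrival falls in the interval iff at least 8 events occur there: P(S_8 ≤ t) = P(N ≥ 8) = 1 − P(N ≤ 7) ≈ 0.2560.

0.2560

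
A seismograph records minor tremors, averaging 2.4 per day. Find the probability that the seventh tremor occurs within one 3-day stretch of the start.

0.5796

Over the interval, μ = 2.4 × 3 = 7.2 (a 3-day stretch = 3 days).
The seventh arrival falls in the interval iff at least 7 events occur there: P(S_7 ≤ t) = P(N ≥ 7) = 1 − P(N ≤ 6) ≈ 0.5796.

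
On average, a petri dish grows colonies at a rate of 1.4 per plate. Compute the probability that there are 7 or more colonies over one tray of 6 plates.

Over the interval, μ = 1.4 × 6 = 8.4 (a tray of 6 plates = 6 plates).
P(N ≥ 7) = 1 − P(N ≤ 6) = 1 − Σ_{j=0}^{6} e^(−μ) μ^j/j! ≈ 0.7330.

0.7330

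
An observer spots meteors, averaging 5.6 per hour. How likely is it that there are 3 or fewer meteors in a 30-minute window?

Over the interval, μ = 5.6 × 0.5 = 2.8 (a 30-minute window = 0.5 hours).
P(N ≤ 3) = Σ_{j=0}^{3} e^(−μ) μ^j/j! ≈ 0.6919.

0.6919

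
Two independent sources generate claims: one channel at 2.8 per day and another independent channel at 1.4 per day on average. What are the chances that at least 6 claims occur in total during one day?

Independent Poisson processes superpose: combined rate λ = 2.8 + 1.4 = 4.2 per day.
So μ = 4.2.
P(N ≥ 6) = 1 − P(N ≤ 5) ≈ 0.2469.

0.2469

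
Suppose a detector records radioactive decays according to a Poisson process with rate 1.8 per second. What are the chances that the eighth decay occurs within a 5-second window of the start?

0.6761

Over the interval, μ = 1.8 × 5 = 9 (a 5-second window = 5 seconds).
The eighth arrival falls in the interval iff at least 8 events occur there: P(S_8 ≤ t) = P(N ≥ 8) = 1 − P(N ≤ 7) ≈ 0.6761.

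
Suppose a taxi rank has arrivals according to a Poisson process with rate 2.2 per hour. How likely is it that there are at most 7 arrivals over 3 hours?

0.6581

Over the interval, μ = 2.2 × 3 = 6.6 (3 hours).
P(N ≤ 7) = Σ_{j=0}^{7} e^(−μ) μ^j/j! ≈ 0.6581.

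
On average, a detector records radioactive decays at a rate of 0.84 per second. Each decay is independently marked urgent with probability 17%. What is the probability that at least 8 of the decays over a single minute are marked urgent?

0.6232

Thinning: the decays that are marked urgent themselves form a Poisson process with rate 0.17 × 0.84 = 0.1428 per second.
Over the interval, μ = 0.1428 × 60 = 8.568 (a minute = 60 seconds).
P(N ≥ 8) = 1 − P(N ≤ 7) ≈ 0.6232.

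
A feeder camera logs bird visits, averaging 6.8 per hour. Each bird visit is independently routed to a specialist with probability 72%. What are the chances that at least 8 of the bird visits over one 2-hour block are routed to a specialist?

0.7605

Thinning: the bird visits that are routed to a specialist themselves form a Poisson process with rate 0.72 × 6.8 = 4.896 per hour.
Over the interval, μ = 4.896 × 2 = 9.792 (a 2-hour block = 2 hours).
P(N ≥ 8) = 1 − P(N ≤ 7) ≈ 0.7605.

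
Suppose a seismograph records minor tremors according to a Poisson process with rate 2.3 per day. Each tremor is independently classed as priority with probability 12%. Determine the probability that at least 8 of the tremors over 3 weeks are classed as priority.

Thinning: the tremors that are classed as priority themselves form a Poisson process with rate 0.12 × 2.3 = 0.276 per day.
Over the interval, μ = 0.276 × 21 = 5.796 (3 weeks = 21 days).
P(N ≥ 8) = 1 − P(N ≤ 7) ≈ 0.2284.

0.2284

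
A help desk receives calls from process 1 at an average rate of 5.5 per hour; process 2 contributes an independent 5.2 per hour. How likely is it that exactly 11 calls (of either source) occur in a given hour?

0.1189

Independent Poisson processes superpose: combined rate λ = 5.5 + 5.2 = 10.7 per hour.
So μ = 10.7.
P(N = 11) = e^(−10.7) · 10.7^11/11! ≈ 0.1189.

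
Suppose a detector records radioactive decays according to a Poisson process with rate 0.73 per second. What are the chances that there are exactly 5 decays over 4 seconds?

Over the interval, μ = 0.73 × 4 = 2.92 (4 seconds).
P(N = 5) = e^(−μ) μ^5/5! = e^(−2.92) · 2.92^5/120 ≈ 0.0954.

0.0954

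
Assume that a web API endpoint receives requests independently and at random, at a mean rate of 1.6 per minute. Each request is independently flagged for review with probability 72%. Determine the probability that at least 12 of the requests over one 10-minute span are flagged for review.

0.4826

Thinning: the requests that are flagged for review themselves form a Poisson process with rate 0.72 × 1.6 = 1.152 per minute.
Over the interval, μ = 1.152 × 10 = 11.52 (a 10-minute span = 10 minutes).
P(N ≥ 12) = 1 − P(N ≤ 11) ≈ 0.4826.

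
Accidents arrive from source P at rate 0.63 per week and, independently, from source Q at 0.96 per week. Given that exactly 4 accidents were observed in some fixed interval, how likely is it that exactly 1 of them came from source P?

0.3488

Given the total, each event is independently from source P with probability p = λ_P/(λ_P+λ_Q) = 0.63/1.59 ≈ 0.3962.
So K ~ Binomial(4, 0.63/1.59): P(K = 1) = C(4,1) · (0.63/1.59)^1 · (0.96/1.59)^3 ≈ 0.3488.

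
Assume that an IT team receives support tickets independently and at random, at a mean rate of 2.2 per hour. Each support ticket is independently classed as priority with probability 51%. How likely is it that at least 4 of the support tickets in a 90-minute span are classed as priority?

Thinning: the support tickets that are classed as priority themselves form a Poisson process with rate 0.51 × 2.2 = 1.122 per hour.
Over the interval, μ = 1.122 × 1.5 = 1.683 (a 90-minute span = 1.5 hours).
P(N ≥ 4) = 1 − P(N ≤ 3) ≈ 0.0907.

0.0907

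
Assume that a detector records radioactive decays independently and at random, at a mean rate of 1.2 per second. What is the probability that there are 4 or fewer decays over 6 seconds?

0.1555

Over the interval, μ = 1.2 × 6 = 7.2 (6 seconds).
P(N ≤ 4) = Σ_{j=0}^{4} e^(−μ) μ^j/j! ≈ 0.1555.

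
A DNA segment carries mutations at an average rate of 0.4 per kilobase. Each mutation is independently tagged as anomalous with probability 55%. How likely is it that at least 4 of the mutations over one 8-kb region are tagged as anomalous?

Thinning: the mutations that are tagged as anomalous themselves form a Poisson process with rate 0.55 × 0.4 = 0.22 per kilobase.
Over the interval, μ = 0.22 × 8 = 1.76 (an 8-kb region = 8 kilobases).
P(N ≥ 4) = 1 − P(N ≤ 3) ≈ 0.1024.

0.1024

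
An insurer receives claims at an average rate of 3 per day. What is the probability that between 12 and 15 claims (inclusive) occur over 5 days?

0.3833

Over the interval, μ = 3 × 5 = 15 (5 days).
P(12 ≤ N ≤ 15) = Σ_{j=12}^{15} e^(−15) · 15^j/j! ≈ 0.3833.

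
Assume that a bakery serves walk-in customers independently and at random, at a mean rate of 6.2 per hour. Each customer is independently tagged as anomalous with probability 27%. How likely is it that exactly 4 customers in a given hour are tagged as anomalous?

Thinning: the customers that are tagged as anomalous themselves form a Poisson process with rate 0.27 × 6.2 = 1.674 per hour.
So μ = 1.674.
P(N = 4) = e^(−1.674) · 1.674^4/4! ≈ 0.0613.

0.0613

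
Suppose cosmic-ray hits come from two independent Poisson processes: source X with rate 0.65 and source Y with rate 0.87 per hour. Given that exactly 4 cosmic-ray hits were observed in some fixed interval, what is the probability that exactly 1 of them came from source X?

Given the total, each event is independently from source X with probability p = λ_X/(λ_X+λ_Y) = 0.65/1.52 ≈ 0.4276.
So K ~ Binomial(4, 0.65/1.52): P(K = 1) = C(4,1) · (0.65/1.52)^1 · (0.87/1.52)^3 ≈ 0.3207.

0.3207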